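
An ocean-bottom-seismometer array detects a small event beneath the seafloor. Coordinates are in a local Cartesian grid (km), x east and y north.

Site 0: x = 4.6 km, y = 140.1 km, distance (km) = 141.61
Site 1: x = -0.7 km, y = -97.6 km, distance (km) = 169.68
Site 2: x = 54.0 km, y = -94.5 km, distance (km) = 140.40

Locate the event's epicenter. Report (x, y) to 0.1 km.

Circle about each station: (x − 4.6)² + (y − 140.1)² = 141.61²; (x + 0.7)² + (y + 97.6)² = 169.68²; (x − 54.0)² + (y + 94.5)² = 140.40².
Subtracting the Site 0 equation from the Site 1 and Site 2 equations removes the quadratic terms:
-10.6 x − 475.4 y = -18860.83
98.8 x − 469.2 y = -7461.69
Solving the 2×2 system: x ≈ 102.1, y ≈ 37.4 km.
Check against Site 0 (with the unrounded x, y): √((x − 4.6)²+(y − 140.1)²) = 141.60 ≈ 141.61 km. ✓

x ≈ 102.1 km, y ≈ 37.4 km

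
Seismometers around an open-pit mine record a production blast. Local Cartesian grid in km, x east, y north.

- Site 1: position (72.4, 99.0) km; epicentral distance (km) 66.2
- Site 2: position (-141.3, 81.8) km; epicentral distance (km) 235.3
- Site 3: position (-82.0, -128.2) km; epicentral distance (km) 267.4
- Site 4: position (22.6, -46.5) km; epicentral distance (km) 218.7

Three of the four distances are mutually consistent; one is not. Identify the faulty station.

Solve using three stations at a time. Using Site 1, Site 2, Site 4 (subtract circle equations pairwise → linear system) gives (x, y) ≈ (78.8, 164.8).
Distances from that point to each station vs reported:
  Site 1: calculated 66.1 vs reported 66.2 → residual 0.1 km
  Site 2: calculated 235.3 vs reported 235.3 → residual 0.0 km
  Site 3: calculated 334.3 vs reported 267.4 → residual 66.9 km
  Site 4: calculated 218.7 vs reported 218.7 → residual 0.0 km
Site 1, Site 2, Site 4 are mutually consistent (residuals ≈ 0); Site 3 is off by 66.9 km.

Site 3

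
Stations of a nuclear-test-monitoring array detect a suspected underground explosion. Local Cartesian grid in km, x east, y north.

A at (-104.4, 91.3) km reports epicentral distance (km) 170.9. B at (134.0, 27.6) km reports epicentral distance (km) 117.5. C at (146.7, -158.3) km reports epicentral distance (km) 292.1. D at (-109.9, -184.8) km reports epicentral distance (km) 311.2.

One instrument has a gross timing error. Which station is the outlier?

D

Solve using three stations at a time. Using A, B, C (subtract circle equations pairwise → linear system) gives (x, y) ≈ (63.8, 121.8).
Distances from that point to each station vs reported:
  A: calculated 170.9 vs reported 170.9 → residual 0.0 km
  B: calculated 117.5 vs reported 117.5 → residual 0.0 km
  C: calculated 292.1 vs reported 292.1 → residual 0.0 km
  D: calculated 352.3 vs reported 311.2 → residual 41.1 km
A, B, C are mutually consistent (residuals ≈ 0); D is off by 41.1 km.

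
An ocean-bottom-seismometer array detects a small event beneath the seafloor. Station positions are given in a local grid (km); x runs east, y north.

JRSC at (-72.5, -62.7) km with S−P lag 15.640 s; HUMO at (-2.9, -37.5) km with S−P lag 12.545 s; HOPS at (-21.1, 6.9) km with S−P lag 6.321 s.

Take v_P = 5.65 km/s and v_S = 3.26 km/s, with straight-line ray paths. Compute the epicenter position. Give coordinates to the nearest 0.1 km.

Distance from S−P lag: d = Δt · v_P v_S / (v_P − v_S) = Δt · (5.65·3.26)/(5.65−3.26) ≈ 7.7067·Δt.
So d_JRSC = 120.53, d_HUMO = 96.68, d_HOPS = 48.71 km.
Circle about each station: (x + 72.5)² + (y + 62.7)² = 120.53²; (x + 2.9)² + (y + 37.5)² = 96.68²; (x + 21.1)² + (y − 6.9)² = 48.71².
Subtracting the JRSC equation from the HUMO and HOPS equations removes the quadratic terms:
139.2 x + 50.4 y = -2592.42
102.8 x + 139.2 y = 3460.10
Solving the 2×2 system: x ≈ -37.7, y ≈ 52.7 km.
Check against JRSC (with the unrounded x, y): √((x + 72.5)²+(y + 62.7)²) = 120.53 ≈ 120.53 km. ✓

-37.7 km east, 52.7 km north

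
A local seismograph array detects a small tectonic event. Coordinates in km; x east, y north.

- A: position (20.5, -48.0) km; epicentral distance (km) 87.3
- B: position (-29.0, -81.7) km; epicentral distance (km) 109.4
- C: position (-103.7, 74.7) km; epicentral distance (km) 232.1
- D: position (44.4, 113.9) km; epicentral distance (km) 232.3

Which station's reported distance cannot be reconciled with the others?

C

Solve using three stations at a time. Using A, B, D (subtract circle equations pairwise → linear system) gives (x, y) ≈ (74.8, -116.4).
Distances from that point to each station vs reported:
  A: calculated 87.3 vs reported 87.3 → residual 0.0 km
  B: calculated 109.4 vs reported 109.4 → residual 0.0 km
  C: calculated 261.5 vs reported 232.1 → residual 29.4 km
  D: calculated 232.3 vs reported 232.3 → residual 0.0 km
A, B, D are mutually consistent (residuals ≈ 0); C is off by 29.4 km.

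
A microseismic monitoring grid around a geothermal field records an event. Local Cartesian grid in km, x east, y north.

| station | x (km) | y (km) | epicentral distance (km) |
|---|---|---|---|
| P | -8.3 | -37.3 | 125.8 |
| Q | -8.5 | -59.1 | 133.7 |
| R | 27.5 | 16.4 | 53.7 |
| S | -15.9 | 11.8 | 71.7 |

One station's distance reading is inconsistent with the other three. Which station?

Solve using three stations at a time. Using Q, R, S (subtract circle equations pairwise → linear system) gives (x, y) ≈ (25.9, 70.1).
Distances from that point to each station vs reported:
  P: calculated 112.7 vs reported 125.8 → residual 13.1 km
  Q: calculated 133.7 vs reported 133.7 → residual 0.0 km
  R: calculated 53.8 vs reported 53.7 → residual 0.1 km
  S: calculated 71.7 vs reported 71.7 → residual 0.0 km
Q, R, S are mutually consistent (residuals ≈ 0); P is off by 13.1 km.

P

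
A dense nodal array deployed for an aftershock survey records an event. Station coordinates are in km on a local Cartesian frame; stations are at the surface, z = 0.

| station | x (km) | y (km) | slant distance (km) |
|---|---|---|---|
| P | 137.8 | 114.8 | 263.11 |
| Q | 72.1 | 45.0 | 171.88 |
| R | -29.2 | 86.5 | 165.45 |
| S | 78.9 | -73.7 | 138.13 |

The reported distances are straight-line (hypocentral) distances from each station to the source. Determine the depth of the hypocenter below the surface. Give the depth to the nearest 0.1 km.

Each station gives a sphere (x−x_i)² + (y−y_i)² + z² = d_i² (stations at z=0).
Subtracting the P sphere from Q and R: z² cancels, leaving linear equations in x and y:
-131.4 x − 139.6 y = 14739.67
-334.0 x − 56.6 y = 18020.18
Solving: x ≈ -42.903, y ≈ -65.202 km (keep extra digits for the depth step; rounded: -42.9, -65.2).
Then from the P sphere: z² = 263.11² − (x − 137.8)² − (y − 114.8)² with x = -42.903, y = -65.202, so z ≈ 64.595 ≈ 64.6 km.
Check against S (with the unrounded solution): distance 138.13 ≈ 138.13 km. ✓

64.6 km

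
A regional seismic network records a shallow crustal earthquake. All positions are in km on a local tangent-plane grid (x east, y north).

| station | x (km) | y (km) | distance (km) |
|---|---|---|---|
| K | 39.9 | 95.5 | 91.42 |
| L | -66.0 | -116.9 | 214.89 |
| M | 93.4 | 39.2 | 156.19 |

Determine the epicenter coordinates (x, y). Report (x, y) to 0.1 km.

(-51.5, 97.5)

Circle about each station: (x − 39.9)² + (y − 95.5)² = 91.42²; (x + 66.0)² + (y + 116.9)² = 214.89²; (x − 93.4)² + (y − 39.2)² = 156.19².
Subtracting the K equation from the L and M equations removes the quadratic terms:
-211.8 x − 424.8 y = -30510.75
107.0 x − 112.6 y = -16489.76
Solving the 2×2 system: x ≈ -51.5, y ≈ 97.5 km.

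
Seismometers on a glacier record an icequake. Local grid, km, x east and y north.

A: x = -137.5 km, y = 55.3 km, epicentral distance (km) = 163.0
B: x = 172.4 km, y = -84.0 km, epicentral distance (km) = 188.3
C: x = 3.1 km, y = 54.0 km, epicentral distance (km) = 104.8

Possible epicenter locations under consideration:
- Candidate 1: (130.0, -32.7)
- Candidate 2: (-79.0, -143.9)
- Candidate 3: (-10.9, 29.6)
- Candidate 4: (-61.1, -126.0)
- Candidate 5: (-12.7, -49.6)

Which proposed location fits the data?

Candidate 5

For each candidate, compare |candidate − station| to the reported distance:
Candidate 1: residuals A 118.6, B 121.7, C 48.9 → max 121.7 km
Candidate 2: residuals A 44.6, B 70.1, C 109.5 → max 109.5 km
Candidate 3: residuals A 33.8, B 27.3, C 76.7 → max 76.7 km
Candidate 4: residuals A 33.7, B 48.9, C 86.3 → max 86.3 km
Candidate 5: residuals A 0.0, B 0.0, C 0.0 → max 0.0 km
Only Candidate 5 has all residuals ≈ 0.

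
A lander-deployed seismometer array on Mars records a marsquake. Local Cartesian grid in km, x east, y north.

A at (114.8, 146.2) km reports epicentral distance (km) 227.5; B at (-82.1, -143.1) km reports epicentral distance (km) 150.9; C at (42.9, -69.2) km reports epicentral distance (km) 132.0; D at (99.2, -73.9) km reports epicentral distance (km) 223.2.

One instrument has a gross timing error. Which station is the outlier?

D

Solve using three stations at a time. Using A, B, C (subtract circle equations pairwise → linear system) gives (x, y) ≈ (-65.0, 6.8).
Distances from that point to each station vs reported:
  A: calculated 227.5 vs reported 227.5 → residual 0.0 km
  B: calculated 150.9 vs reported 150.9 → residual 0.0 km
  C: calculated 132.0 vs reported 132.0 → residual 0.0 km
  D: calculated 183.0 vs reported 223.2 → residual 40.2 km
A, B, C are mutually consistent (residuals ≈ 0); D is off by 40.2 km.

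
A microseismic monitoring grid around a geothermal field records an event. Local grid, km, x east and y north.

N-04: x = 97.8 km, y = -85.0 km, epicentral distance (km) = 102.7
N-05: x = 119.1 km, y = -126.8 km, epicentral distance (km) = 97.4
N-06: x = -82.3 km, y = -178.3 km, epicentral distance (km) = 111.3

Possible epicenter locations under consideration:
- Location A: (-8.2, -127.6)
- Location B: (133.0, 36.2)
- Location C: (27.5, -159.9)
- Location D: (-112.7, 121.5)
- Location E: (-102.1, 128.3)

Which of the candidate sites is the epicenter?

For each candidate, compare |candidate − station| to the reported distance:
Location A: residuals N-04 11.5, N-05 29.9, N-06 21.5 → max 29.9 km
Location B: residuals N-04 23.5, N-05 66.2, N-06 192.6 → max 192.6 km
Location C: residuals N-04 0.0, N-05 0.0, N-06 0.0 → max 0.0 km
Location D: residuals N-04 192.2, N-05 242.3, N-06 190.0 → max 242.3 km
Location E: residuals N-04 189.6, N-05 240.2, N-06 195.9 → max 240.2 km
Only Location C has all residuals ≈ 0.

Location C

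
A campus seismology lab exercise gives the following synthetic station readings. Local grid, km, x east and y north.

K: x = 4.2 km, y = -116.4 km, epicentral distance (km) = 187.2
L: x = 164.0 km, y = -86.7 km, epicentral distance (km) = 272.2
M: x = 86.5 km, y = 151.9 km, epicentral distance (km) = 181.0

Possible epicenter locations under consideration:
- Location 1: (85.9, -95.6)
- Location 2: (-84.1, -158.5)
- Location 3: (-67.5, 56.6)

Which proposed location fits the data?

For each candidate, compare |candidate − station| to the reported distance:
Location 1: residuals K 102.9, L 193.6, M 66.5 → max 193.6 km
Location 2: residuals K 89.4, L 13.9, M 173.2 → max 173.2 km
Location 3: residuals K 0.1, L 0.1, M 0.1 → max 0.1 km
Only Location 3 has all residuals ≈ 0.

Location 3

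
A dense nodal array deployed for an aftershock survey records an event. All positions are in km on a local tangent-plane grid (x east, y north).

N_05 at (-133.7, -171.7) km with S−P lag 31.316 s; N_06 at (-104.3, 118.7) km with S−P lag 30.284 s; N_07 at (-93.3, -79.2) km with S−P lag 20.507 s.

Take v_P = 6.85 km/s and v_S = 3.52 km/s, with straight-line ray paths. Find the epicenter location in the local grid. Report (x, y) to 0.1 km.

x ≈ 49.3 km, y ≈ -37.8 km

Distance from S−P lag: d = Δt · v_P v_S / (v_P − v_S) = Δt · (6.85·3.52)/(6.85−3.52) ≈ 7.2408·Δt.
So d_N_05 = 226.75, d_N_06 = 219.28, d_N_07 = 148.49 km.
Circle about each station: (x + 133.7)² + (y + 171.7)² = 226.75²; (x + 104.3)² + (y − 118.7)² = 219.28²; (x + 93.3)² + (y + 79.2)² = 148.49².
Subtracting the N_05 equation from the N_06 and N_07 equations removes the quadratic terms:
58.8 x + 580.8 y = -19056.56
80.8 x + 185.0 y = -3012.77
Solving the 2×2 system: x ≈ 49.3, y ≈ -37.8 km.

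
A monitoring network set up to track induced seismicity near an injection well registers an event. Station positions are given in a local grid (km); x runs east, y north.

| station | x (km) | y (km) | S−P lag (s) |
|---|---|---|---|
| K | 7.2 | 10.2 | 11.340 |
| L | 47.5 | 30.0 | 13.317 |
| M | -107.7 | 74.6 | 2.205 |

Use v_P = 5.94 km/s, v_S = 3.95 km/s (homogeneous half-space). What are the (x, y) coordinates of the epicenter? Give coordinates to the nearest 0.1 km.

Distance from S−P lag: d = Δt · v_P v_S / (v_P − v_S) = Δt · (5.94·3.95)/(5.94−3.95) ≈ 11.7905·Δt.
So d_K = 133.70, d_L = 157.01, d_M = 26.00 km.
Circle about each station: (x − 7.2)² + (y − 10.2)² = 133.70²; (x − 47.5)² + (y − 30.0)² = 157.01²; (x + 107.7)² + (y − 74.6)² = 26.00².
Subtracting the K equation from the L and M equations removes the quadratic terms:
80.6 x + 39.6 y = -3776.08
-229.8 x + 128.8 y = 34208.26
Solving the 2×2 system: x ≈ -94.5, y ≈ 97.0 km.

(-94.5, 97.0)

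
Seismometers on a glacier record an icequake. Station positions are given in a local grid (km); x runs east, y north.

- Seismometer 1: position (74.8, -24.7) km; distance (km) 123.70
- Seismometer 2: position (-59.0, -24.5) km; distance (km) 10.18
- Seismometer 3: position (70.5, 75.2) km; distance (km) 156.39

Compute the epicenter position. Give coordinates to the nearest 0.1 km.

-48.9 km east, -25.8 km north

Circle about each station: (x − 74.8)² + (y + 24.7)² = 123.70²; (x + 59.0)² + (y + 24.5)² = 10.18²; (x − 70.5)² + (y − 75.2)² = 156.39².
Subtracting the Seismometer 1 equation from the Seismometer 2 and Seismometer 3 equations removes the quadratic terms:
-267.6 x + 0.4 y = 13074.18
-8.6 x + 199.8 y = -4735.98
Solving the 2×2 system: x ≈ -48.9, y ≈ -25.8 km.
Check against Seismometer 1 (with the unrounded x, y): √((x − 74.8)²+(y + 24.7)²) = 123.70 ≈ 123.70 km. ✓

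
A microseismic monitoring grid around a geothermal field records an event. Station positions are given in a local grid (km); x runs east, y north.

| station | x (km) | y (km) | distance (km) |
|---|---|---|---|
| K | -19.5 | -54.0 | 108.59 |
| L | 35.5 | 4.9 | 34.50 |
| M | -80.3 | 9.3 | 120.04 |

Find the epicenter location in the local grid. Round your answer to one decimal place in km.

35.9 km east, 39.4 km north

Circle about each station: (x + 19.5)² + (y + 54.0)² = 108.59²; (x − 35.5)² + (y − 4.9)² = 34.50²; (x + 80.3)² + (y − 9.3)² = 120.04².
Subtracting pairs of circle equations eliminates x²+y² and gives linear equations (the radical axes):
110.0 x + 117.8 y = 8589.55
-121.6 x + 126.6 y = 620.52
Solving the 2×2 system: x ≈ 35.9, y ≈ 39.4 km.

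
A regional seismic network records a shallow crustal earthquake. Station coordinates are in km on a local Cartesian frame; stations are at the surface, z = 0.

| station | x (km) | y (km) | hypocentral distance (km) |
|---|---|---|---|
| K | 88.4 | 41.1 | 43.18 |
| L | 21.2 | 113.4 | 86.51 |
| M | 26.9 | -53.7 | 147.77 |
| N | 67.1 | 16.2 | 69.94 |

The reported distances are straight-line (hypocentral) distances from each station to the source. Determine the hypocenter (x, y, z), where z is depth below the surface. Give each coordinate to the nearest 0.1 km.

(94.4, 75.2, 25.8)

Each station gives a sphere (x−x_i)² + (y−y_i)² + z² = d_i² (stations at z=0).
Subtracting the K sphere from L and M: z² cancels, leaving linear equations in x and y:
-134.4 x + 144.6 y = -1814.24
-123.0 x − 189.6 y = -25867.93
Solving: x ≈ 94.400, y ≈ 75.194 km (keep extra digits for the depth step; rounded: 94.4, 75.2).
Then from the K sphere: z² = 43.18² − (x − 88.4)² − (y − 41.1)² with x = 94.400, y = 75.194, so z ≈ 25.809 ≈ 25.8 km.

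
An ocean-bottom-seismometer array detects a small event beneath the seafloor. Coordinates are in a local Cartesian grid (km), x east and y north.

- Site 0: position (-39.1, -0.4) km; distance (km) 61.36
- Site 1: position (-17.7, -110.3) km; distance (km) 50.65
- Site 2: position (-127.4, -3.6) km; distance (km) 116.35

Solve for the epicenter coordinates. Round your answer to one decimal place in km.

Circle about each station: (x + 39.1)² + (y + 0.4)² = 61.36²; (x + 17.7)² + (y + 110.3)² = 50.65²; (x + 127.4)² + (y + 3.6)² = 116.35².
Subtracting pairs of circle equations eliminates x²+y² and gives linear equations (the radical axes):
42.8 x − 219.8 y = 12150.04
-176.6 x − 6.4 y = 4942.48
Solving the 2×2 system: x ≈ -25.8, y ≈ -60.3 km.

-25.8 km east, -60.3 km north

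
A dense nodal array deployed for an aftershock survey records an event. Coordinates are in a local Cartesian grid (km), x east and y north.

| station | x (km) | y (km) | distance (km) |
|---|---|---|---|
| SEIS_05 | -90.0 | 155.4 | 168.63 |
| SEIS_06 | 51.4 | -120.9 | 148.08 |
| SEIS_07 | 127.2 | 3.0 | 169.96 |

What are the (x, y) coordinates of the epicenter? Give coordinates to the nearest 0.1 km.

Circle about each station: (x + 90.0)² + (y − 155.4)² = 168.63²; (x − 51.4)² + (y + 120.9)² = 148.08²; (x − 127.2)² + (y − 3.0)² = 169.96².
Subtracting pairs of circle equations eliminates x²+y² and gives linear equations (the radical axes):
282.8 x − 552.6 y = -8482.00
434.4 x − 304.8 y = -16510.64
Solving the 2×2 system: x ≈ -42.5, y ≈ -6.4 km.
Check against SEIS_05 (with the unrounded x, y): √((x + 90.0)²+(y − 155.4)²) = 168.63 ≈ 168.63 km. ✓

(-42.5, -6.4)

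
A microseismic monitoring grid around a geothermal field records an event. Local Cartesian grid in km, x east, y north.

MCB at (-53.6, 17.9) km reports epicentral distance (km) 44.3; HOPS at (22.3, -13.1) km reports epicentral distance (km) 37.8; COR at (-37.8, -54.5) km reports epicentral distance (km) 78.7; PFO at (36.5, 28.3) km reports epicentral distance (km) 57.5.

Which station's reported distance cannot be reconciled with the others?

COR

Solve using three stations at a time. Using MCB, HOPS, PFO (subtract circle equations pairwise → linear system) gives (x, y) ≈ (-13.3, -0.4).
Distances from that point to each station vs reported:
  MCB: calculated 44.3 vs reported 44.3 → residual 0.0 km
  HOPS: calculated 37.8 vs reported 37.8 → residual 0.0 km
  COR: calculated 59.4 vs reported 78.7 → residual 19.3 km
  PFO: calculated 57.5 vs reported 57.5 → residual 0.0 km
MCB, HOPS, PFO are mutually consistent (residuals ≈ 0); COR is off by 19.3 km.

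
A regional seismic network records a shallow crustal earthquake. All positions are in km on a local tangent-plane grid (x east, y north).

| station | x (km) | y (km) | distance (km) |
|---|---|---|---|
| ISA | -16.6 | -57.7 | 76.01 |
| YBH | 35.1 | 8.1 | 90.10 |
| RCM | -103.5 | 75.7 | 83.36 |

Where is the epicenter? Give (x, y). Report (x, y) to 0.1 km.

Circle about each station: (x + 16.6)² + (y + 57.7)² = 76.01²; (x − 35.1)² + (y − 8.1)² = 90.10²; (x + 103.5)² + (y − 75.7)² = 83.36².
Subtracting the ISA equation from the YBH and RCM equations removes the quadratic terms:
103.4 x + 131.6 y = -4647.72
-173.8 x + 266.8 y = 11666.52
Solving the 2×2 system: x ≈ -55.0, y ≈ 7.9 km.

-55.0 km east, 7.9 km north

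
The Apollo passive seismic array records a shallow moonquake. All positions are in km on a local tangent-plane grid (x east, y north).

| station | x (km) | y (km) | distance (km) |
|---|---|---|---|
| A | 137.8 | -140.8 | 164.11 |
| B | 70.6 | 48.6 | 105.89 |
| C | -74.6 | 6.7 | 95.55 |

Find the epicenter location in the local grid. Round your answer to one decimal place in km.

9.8 km east, -38.1 km north

Circle about each station: (x − 137.8)² + (y + 140.8)² = 164.11²; (x − 70.6)² + (y − 48.6)² = 105.89²; (x + 74.6)² + (y − 6.7)² = 95.55².
Subtracting the A equation from the B and C equations removes the quadratic terms:
-134.4 x + 378.8 y = -15747.76
-424.8 x + 295.0 y = -15401.14
Solving the 2×2 system: x ≈ 9.8, y ≈ -38.1 km.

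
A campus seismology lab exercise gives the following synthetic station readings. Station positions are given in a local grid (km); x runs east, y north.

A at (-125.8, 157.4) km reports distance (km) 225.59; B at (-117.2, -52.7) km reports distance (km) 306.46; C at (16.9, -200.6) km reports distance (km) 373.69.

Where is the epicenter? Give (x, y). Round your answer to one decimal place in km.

Circle about each station: (x + 125.8)² + (y − 157.4)² = 225.59²; (x + 117.2)² + (y + 52.7)² = 306.46²; (x − 16.9)² + (y + 200.6)² = 373.69².
Subtracting the A equation from the B and C equations removes the quadratic terms:
17.2 x − 420.2 y = -67114.15
285.4 x − 716.0 y = -88827.80
Solving the 2×2 system: x ≈ 99.7, y ≈ 163.8 km.

x ≈ 99.7 km, y ≈ 163.8 km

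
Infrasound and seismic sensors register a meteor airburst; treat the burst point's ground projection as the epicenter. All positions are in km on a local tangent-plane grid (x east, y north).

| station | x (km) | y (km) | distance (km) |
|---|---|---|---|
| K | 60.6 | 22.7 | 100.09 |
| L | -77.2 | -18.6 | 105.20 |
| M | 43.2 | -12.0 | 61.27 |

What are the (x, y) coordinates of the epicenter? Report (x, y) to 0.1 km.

Circle about each station: (x − 60.6)² + (y − 22.7)² = 100.09²; (x + 77.2)² + (y + 18.6)² = 105.20²; (x − 43.2)² + (y + 12.0)² = 61.27².
Subtracting the K equation from the L and M equations removes the quadratic terms:
-275.6 x − 82.6 y = 1069.12
-34.8 x − 69.4 y = 4086.59
Solving the 2×2 system: x ≈ 16.2, y ≈ -67.0 km.
Check against K (with the unrounded x, y): √((x − 60.6)²+(y − 22.7)²) = 100.09 ≈ 100.09 km. ✓

x ≈ 16.2 km, y ≈ -67.0 km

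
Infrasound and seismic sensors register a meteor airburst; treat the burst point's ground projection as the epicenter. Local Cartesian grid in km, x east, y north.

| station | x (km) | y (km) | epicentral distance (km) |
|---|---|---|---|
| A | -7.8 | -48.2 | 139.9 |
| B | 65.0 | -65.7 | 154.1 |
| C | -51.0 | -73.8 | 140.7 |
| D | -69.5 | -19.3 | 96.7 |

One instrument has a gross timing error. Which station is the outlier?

Solve using three stations at a time. Using B, C, D (subtract circle equations pairwise → linear system) gives (x, y) ≈ (-19.3, 63.2).
Distances from that point to each station vs reported:
  A: calculated 112.0 vs reported 139.9 → residual 27.9 km
  B: calculated 154.0 vs reported 154.1 → residual 0.1 km
  C: calculated 140.6 vs reported 140.7 → residual 0.1 km
  D: calculated 96.5 vs reported 96.7 → residual 0.2 km
B, C, D are mutually consistent (residuals ≈ 0); A is off by 27.9 km.

A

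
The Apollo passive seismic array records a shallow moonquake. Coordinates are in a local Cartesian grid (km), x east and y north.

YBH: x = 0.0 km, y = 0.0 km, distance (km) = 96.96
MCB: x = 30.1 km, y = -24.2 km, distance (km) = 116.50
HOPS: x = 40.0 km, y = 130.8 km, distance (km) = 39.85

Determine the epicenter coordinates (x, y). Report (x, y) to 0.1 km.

29.7 km east, 92.3 km north

Circle about each station: x² + y² = 96.96²; (x − 30.1)² + (y + 24.2)² = 116.50²; (x − 40.0)² + (y − 130.8)² = 39.85².
Subtracting the YBH equation from the MCB and HOPS equations removes the quadratic terms:
60.2 x − 48.4 y = -2679.36
80.0 x + 261.6 y = 26521.86
Solving the 2×2 system: x ≈ 29.7, y ≈ 92.3 km.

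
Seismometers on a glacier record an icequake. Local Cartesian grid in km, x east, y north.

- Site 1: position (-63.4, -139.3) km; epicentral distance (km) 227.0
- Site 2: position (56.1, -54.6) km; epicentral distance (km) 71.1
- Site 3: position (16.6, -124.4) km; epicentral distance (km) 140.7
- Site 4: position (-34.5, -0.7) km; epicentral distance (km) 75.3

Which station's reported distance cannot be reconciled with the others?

Site 1

Solve using three stations at a time. Using Site 2, Site 3, Site 4 (subtract circle equations pairwise → linear system) gives (x, y) ≈ (39.2, 14.5).
Distances from that point to each station vs reported:
  Site 1: calculated 184.9 vs reported 227.0 → residual 42.1 km
  Site 2: calculated 71.1 vs reported 71.1 → residual 0.0 km
  Site 3: calculated 140.7 vs reported 140.7 → residual 0.0 km
  Site 4: calculated 75.3 vs reported 75.3 → residual 0.0 km
Site 2, Site 3, Site 4 are mutually consistent (residuals ≈ 0); Site 1 is off by 42.1 km.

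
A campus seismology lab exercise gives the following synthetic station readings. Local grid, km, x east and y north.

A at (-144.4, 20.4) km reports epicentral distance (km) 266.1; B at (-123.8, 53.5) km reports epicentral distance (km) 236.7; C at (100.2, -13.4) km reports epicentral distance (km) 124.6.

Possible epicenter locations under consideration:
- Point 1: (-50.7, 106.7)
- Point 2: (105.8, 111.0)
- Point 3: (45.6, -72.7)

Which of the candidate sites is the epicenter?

For each candidate, compare |candidate − station| to the reported distance:
Point 1: residuals A 138.7, B 146.3, C 68.3 → max 146.3 km
Point 2: residuals A 0.0, B 0.0, C 0.1 → max 0.1 km
Point 3: residuals A 54.5, B 25.5, C 44.0 → max 54.5 km
Only Point 2 has all residuals ≈ 0.

Point 2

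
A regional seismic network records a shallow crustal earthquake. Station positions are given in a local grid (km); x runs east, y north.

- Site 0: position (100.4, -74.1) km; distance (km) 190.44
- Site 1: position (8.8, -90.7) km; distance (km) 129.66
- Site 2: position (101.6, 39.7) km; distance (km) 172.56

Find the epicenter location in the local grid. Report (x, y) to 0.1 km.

Circle about each station: (x − 100.4)² + (y + 74.1)² = 190.44²; (x − 8.8)² + (y + 90.7)² = 129.66²; (x − 101.6)² + (y − 39.7)² = 172.56².
Subtracting the Site 0 equation from the Site 1 and Site 2 equations removes the quadratic terms:
-183.2 x − 33.2 y = 12188.64
2.4 x + 227.6 y = 2818.12
Solving the 2×2 system: x ≈ -68.9, y ≈ 13.1 km.

(-68.9, 13.1)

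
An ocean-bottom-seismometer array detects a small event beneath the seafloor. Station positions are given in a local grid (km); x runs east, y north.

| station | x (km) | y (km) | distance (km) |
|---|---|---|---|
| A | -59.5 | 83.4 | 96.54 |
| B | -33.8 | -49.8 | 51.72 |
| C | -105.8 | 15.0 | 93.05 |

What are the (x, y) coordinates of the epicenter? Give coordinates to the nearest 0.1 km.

Circle about each station: (x + 59.5)² + (y − 83.4)² = 96.54²; (x + 33.8)² + (y + 49.8)² = 51.72²; (x + 105.8)² + (y − 15.0)² = 93.05².
Subtracting pairs of circle equations eliminates x²+y² and gives linear equations (the radical axes):
51.4 x − 266.4 y = -228.32
-92.6 x − 136.8 y = 1584.50
Solving the 2×2 system: x ≈ -14.3, y ≈ -1.9 km.
Check against A (with the unrounded x, y): √((x + 59.5)²+(y − 83.4)²) = 96.54 ≈ 96.54 km. ✓

-14.3 km east, -1.9 km north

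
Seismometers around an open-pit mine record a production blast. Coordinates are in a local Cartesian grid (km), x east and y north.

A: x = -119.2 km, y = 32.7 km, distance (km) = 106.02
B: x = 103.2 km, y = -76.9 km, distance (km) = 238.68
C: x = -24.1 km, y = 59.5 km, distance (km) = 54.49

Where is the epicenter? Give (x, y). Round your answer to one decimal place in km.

(-46.0, 109.4)

Circle about each station: (x + 119.2)² + (y − 32.7)² = 106.02²; (x − 103.2)² + (y + 76.9)² = 238.68²; (x + 24.1)² + (y − 59.5)² = 54.49².
Subtracting pairs of circle equations eliminates x²+y² and gives linear equations (the radical axes):
444.8 x − 219.2 y = -44441.98
190.2 x + 53.6 y = -2885.79
Solving the 2×2 system: x ≈ -46.0, y ≈ 109.4 km.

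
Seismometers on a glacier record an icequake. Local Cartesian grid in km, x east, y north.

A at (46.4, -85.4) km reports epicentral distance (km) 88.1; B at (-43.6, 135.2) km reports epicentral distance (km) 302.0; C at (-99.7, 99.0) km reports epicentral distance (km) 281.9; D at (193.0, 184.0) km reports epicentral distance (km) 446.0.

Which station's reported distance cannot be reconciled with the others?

D

Solve using three stations at a time. Using A, B, C (subtract circle equations pairwise → linear system) gives (x, y) ≈ (4.5, -163.0).
Distances from that point to each station vs reported:
  A: calculated 88.2 vs reported 88.1 → residual 0.1 km
  B: calculated 302.0 vs reported 302.0 → residual 0.0 km
  C: calculated 281.9 vs reported 281.9 → residual 0.0 km
  D: calculated 394.9 vs reported 446.0 → residual 51.1 km
A, B, C are mutually consistent (residuals ≈ 0); D is off by 51.1 km.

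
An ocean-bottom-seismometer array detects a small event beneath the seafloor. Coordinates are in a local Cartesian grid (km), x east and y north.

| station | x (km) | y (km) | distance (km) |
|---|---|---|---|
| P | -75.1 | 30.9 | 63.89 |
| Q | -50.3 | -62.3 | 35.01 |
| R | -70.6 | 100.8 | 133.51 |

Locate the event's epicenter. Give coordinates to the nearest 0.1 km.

Circle about each station: (x + 75.1)² + (y − 30.9)² = 63.89²; (x + 50.3)² + (y + 62.3)² = 35.01²; (x + 70.6)² + (y − 100.8)² = 133.51².
Subtracting the P equation from the Q and R equations removes the quadratic terms:
49.6 x − 186.4 y = 2672.79
9.0 x + 139.8 y = -5192.81
Solving the 2×2 system: x ≈ -69.0, y ≈ -32.7 km.

(-69.0, -32.7)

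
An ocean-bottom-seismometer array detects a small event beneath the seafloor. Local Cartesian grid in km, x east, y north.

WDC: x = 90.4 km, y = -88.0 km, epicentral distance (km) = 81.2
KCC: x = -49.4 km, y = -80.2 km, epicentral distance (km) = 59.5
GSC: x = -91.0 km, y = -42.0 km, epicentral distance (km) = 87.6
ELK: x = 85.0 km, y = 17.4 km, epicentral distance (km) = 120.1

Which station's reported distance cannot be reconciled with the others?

GSC

Solve using three stations at a time. Using WDC, KCC, ELK (subtract circle equations pairwise → linear system) gives (x, y) ≈ (10.0, -76.4).
Distances from that point to each station vs reported:
  WDC: calculated 81.2 vs reported 81.2 → residual 0.0 km
  KCC: calculated 59.5 vs reported 59.5 → residual 0.0 km
  GSC: calculated 106.7 vs reported 87.6 → residual 19.1 km
  ELK: calculated 120.1 vs reported 120.1 → residual 0.0 km
WDC, KCC, ELK are mutually consistent (residuals ≈ 0); GSC is off by 19.1 km.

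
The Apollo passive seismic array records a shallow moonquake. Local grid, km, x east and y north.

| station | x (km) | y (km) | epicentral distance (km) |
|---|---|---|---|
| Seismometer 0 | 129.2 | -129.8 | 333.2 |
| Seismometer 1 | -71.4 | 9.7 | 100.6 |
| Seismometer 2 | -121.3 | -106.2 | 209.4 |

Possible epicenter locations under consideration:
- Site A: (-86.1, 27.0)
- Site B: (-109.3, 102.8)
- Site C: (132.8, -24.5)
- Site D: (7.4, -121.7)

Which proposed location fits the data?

For each candidate, compare |candidate − station| to the reported distance:
Site A: residuals Seismometer 0 66.9, Seismometer 1 77.9, Seismometer 2 71.6 → max 77.9 km
Site B: residuals Seismometer 0 0.1, Seismometer 1 0.1, Seismometer 2 0.1 → max 0.1 km
Site C: residuals Seismometer 0 227.8, Seismometer 1 106.4, Seismometer 2 57.5 → max 227.8 km
Site D: residuals Seismometer 0 211.1, Seismometer 1 52.6, Seismometer 2 79.8 → max 211.1 km
Only Site B has all residuals ≈ 0.

Site B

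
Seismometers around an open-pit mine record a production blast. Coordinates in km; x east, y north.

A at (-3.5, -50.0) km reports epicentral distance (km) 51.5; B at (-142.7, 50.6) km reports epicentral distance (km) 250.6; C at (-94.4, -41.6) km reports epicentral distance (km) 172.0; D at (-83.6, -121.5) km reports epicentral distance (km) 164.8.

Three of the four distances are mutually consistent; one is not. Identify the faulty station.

A

Solve using three stations at a time. Using B, C, D (subtract circle equations pairwise → linear system) gives (x, y) ≈ (74.2, -74.7).
Distances from that point to each station vs reported:
  A: calculated 81.5 vs reported 51.5 → residual 30.0 km
  B: calculated 250.5 vs reported 250.6 → residual 0.1 km
  C: calculated 171.8 vs reported 172.0 → residual 0.2 km
  D: calculated 164.6 vs reported 164.8 → residual 0.2 km
B, C, D are mutually consistent (residuals ≈ 0); A is off by 30.0 km.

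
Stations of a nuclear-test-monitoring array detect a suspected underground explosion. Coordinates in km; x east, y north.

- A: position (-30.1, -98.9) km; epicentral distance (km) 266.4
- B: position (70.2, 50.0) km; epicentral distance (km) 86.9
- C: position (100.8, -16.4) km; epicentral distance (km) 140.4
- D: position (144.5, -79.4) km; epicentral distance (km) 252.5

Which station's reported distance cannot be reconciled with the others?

Solve using three stations at a time. Using A, B, C (subtract circle equations pairwise → linear system) gives (x, y) ≈ (117.3, 123.0).
Distances from that point to each station vs reported:
  A: calculated 266.4 vs reported 266.4 → residual 0.0 km
  B: calculated 86.9 vs reported 86.9 → residual 0.0 km
  C: calculated 140.4 vs reported 140.4 → residual 0.0 km
  D: calculated 204.2 vs reported 252.5 → residual 48.3 km
A, B, C are mutually consistent (residuals ≈ 0); D is off by 48.3 km.

D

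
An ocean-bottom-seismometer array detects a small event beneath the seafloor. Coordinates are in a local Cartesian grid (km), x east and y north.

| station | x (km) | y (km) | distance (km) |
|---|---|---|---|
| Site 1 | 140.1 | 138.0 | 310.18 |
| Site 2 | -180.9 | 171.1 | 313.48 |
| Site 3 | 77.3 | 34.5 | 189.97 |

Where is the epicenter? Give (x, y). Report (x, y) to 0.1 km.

(-44.6, -111.2)

Circle about each station: (x − 140.1)² + (y − 138.0)² = 310.18²; (x + 180.9)² + (y − 171.1)² = 313.48²; (x − 77.3)² + (y − 34.5)² = 189.97².
Subtracting the Site 1 equation from the Site 2 and Site 3 equations removes the quadratic terms:
-642.0 x + 66.2 y = 21269.93
-125.6 x − 207.0 y = 28616.56
Solving the 2×2 system: x ≈ -44.6, y ≈ -111.2 km.
Check against Site 1 (with the unrounded x, y): √((x − 140.1)²+(y − 138.0)²) = 310.17 ≈ 310.18 km. ✓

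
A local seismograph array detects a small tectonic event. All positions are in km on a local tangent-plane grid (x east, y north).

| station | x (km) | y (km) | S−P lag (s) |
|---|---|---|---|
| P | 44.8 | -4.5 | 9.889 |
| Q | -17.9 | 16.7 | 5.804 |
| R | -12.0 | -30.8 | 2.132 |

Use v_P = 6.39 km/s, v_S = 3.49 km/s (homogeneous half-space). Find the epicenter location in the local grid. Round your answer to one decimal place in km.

-27.9 km east, -26.8 km north

Distance from S−P lag: d = Δt · v_P v_S / (v_P − v_S) = Δt · (6.39·3.49)/(6.39−3.49) ≈ 7.6900·Δt.
So d_P = 76.05, d_Q = 44.63, d_R = 16.40 km.
Circle about each station: (x − 44.8)² + (y + 4.5)² = 76.05²; (x + 17.9)² + (y − 16.7)² = 44.63²; (x + 12.0)² + (y + 30.8)² = 16.40².
Subtracting pairs of circle equations eliminates x²+y² and gives linear equations (the radical axes):
-125.4 x + 42.4 y = 2363.78
-113.6 x − 52.6 y = 4579.99
Solving the 2×2 system: x ≈ -27.9, y ≈ -26.8 km.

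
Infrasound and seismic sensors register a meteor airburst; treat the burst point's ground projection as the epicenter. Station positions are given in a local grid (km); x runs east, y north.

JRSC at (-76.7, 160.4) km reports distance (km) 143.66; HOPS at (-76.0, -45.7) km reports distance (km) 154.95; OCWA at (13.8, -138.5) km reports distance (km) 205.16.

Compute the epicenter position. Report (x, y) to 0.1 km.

31.5 km east, 65.9 km north

Circle about each station: (x + 76.7)² + (y − 160.4)² = 143.66²; (x + 76.0)² + (y + 45.7)² = 154.95²; (x − 13.8)² + (y + 138.5)² = 205.16².
Subtracting the JRSC equation from the HOPS and OCWA equations removes the quadratic terms:
1.4 x − 412.2 y = -27117.87
181.0 x − 597.8 y = -33690.79
Solving the 2×2 system: x ≈ 31.5, y ≈ 65.9 km.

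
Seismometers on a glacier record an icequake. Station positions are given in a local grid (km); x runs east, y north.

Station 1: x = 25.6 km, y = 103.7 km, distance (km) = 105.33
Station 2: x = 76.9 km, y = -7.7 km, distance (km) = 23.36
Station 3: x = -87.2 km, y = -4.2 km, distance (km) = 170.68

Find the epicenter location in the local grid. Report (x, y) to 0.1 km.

x ≈ 82.4 km, y ≈ 15.0 km

Circle about each station: (x − 25.6)² + (y − 103.7)² = 105.33²; (x − 76.9)² + (y + 7.7)² = 23.36²; (x + 87.2)² + (y + 4.2)² = 170.68².
Subtracting the Station 1 equation from the Station 2 and Station 3 equations removes the quadratic terms:
102.6 x − 222.8 y = 5112.57
-225.6 x − 215.8 y = -21824.82
Solving the 2×2 system: x ≈ 82.4, y ≈ 15.0 km.
Check against Station 1 (with the unrounded x, y): √((x − 25.6)²+(y − 103.7)²) = 105.33 ≈ 105.33 km. ✓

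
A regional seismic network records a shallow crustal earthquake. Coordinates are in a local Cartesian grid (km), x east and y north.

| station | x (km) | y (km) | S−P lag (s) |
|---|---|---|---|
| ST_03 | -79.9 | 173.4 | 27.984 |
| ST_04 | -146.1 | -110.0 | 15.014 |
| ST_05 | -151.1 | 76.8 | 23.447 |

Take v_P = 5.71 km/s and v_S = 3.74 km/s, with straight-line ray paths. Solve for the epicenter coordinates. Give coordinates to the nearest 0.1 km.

x ≈ 16.6 km, y ≈ -114.2 km

Distance from S−P lag: d = Δt · v_P v_S / (v_P − v_S) = Δt · (5.71·3.74)/(5.71−3.74) ≈ 10.8403·Δt.
So d_ST_03 = 303.36, d_ST_04 = 162.76, d_ST_05 = 254.17 km.
Circle about each station: (x + 79.9)² + (y − 173.4)² = 303.36²; (x + 146.1)² + (y + 110.0)² = 162.76²; (x + 151.1)² + (y − 76.8)² = 254.17².
Subtracting the ST_03 equation from the ST_04 and ST_05 equations removes the quadratic terms:
-132.4 x − 566.8 y = 62530.11
-142.4 x − 193.2 y = 19702.78
Solving the 2×2 system: x ≈ 16.6, y ≈ -114.2 km.
Check against ST_03 (with the unrounded x, y): √((x + 79.9)²+(y − 173.4)²) = 303.34 ≈ 303.36 km. ✓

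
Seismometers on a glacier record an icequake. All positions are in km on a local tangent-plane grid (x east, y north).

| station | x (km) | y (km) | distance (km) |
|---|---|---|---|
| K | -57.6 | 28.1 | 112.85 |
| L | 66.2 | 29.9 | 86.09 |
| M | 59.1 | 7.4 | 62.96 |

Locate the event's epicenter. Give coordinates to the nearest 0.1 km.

x ≈ 26.9 km, y ≈ -46.7 km

Circle about each station: (x + 57.6)² + (y − 28.1)² = 112.85²; (x − 66.2)² + (y − 29.9)² = 86.09²; (x − 59.1)² + (y − 7.4)² = 62.96².
Subtracting the K equation from the L and M equations removes the quadratic terms:
247.6 x + 3.6 y = 6492.71
233.4 x − 41.4 y = 8211.36
Solving the 2×2 system: x ≈ 26.9, y ≈ -46.7 km.
Check against K (with the unrounded x, y): √((x + 57.6)²+(y − 28.1)²) = 112.84 ≈ 112.85 km. ✓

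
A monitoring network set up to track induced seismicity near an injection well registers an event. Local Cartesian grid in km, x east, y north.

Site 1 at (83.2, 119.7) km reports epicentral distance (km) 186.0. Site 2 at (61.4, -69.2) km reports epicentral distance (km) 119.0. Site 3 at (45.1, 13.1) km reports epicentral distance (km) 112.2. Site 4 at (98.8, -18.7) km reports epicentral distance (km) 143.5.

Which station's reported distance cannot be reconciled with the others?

Solve using three stations at a time. Using Site 1, Site 2, Site 4 (subtract circle equations pairwise → linear system) gives (x, y) ≈ (-44.5, -15.4).
Distances from that point to each station vs reported:
  Site 1: calculated 185.9 vs reported 186.0 → residual 0.1 km
  Site 2: calculated 118.8 vs reported 119.0 → residual 0.2 km
  Site 3: calculated 94.0 vs reported 112.2 → residual 18.2 km
  Site 4: calculated 143.3 vs reported 143.5 → residual 0.2 km
Site 1, Site 2, Site 4 are mutually consistent (residuals ≈ 0); Site 3 is off by 18.2 km.

Site 3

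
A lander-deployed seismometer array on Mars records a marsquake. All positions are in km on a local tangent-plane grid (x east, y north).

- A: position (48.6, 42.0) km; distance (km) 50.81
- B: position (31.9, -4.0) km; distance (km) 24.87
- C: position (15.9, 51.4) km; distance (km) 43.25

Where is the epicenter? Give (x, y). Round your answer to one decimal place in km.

10.4 km east, 8.5 km north

Circle about each station: (x − 48.6)² + (y − 42.0)² = 50.81²; (x − 31.9)² + (y + 4.0)² = 24.87²; (x − 15.9)² + (y − 51.4)² = 43.25².
Subtracting pairs of circle equations eliminates x²+y² and gives linear equations (the radical axes):
-33.4 x − 92.0 y = -1129.21
-65.4 x + 18.8 y = -520.10
Solving the 2×2 system: x ≈ 10.4, y ≈ 8.5 km.
Check against A (with the unrounded x, y): √((x − 48.6)²+(y − 42.0)²) = 50.81 ≈ 50.81 km. ✓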